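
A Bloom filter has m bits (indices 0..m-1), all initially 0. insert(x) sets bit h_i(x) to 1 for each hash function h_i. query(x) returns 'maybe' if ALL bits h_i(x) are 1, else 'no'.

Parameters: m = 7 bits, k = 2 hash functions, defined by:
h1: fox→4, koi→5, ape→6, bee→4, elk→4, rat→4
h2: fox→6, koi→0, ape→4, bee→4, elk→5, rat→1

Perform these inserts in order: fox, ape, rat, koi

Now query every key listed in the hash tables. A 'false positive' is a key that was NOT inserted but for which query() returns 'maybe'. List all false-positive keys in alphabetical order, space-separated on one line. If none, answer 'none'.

Answer: bee elk

Derivation:
Start: bits=0000000
After insert 'fox': sets bits 4 6 -> bits=0000101
After insert 'ape': sets bits 4 6 -> bits=0000101
After insert 'rat': sets bits 1 4 -> bits=0100101
After insert 'koi': sets bits 0 5 -> bits=1100111
Not inserted: bee elk — query each against bits=1100111:
query bee: checks bit4=1 (all 1) -> maybe => FALSE POSITIVE
query elk: checks bit4=1, bit5=1 (all 1) -> maybe => FALSE POSITIVE
False positives (alphabetical): bee elk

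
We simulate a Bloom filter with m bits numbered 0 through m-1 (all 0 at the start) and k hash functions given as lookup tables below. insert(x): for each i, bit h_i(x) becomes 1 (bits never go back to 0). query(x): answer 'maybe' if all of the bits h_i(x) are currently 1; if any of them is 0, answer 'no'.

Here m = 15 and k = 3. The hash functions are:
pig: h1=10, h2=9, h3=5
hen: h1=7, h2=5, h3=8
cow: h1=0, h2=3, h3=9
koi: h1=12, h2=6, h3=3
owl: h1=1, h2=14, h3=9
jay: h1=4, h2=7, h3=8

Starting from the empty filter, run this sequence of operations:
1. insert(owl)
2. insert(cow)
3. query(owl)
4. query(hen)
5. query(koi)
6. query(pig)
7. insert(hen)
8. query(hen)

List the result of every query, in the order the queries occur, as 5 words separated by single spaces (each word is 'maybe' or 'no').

Answer: maybe no no no maybe

Derivation:
Start: bits=000000000000000
Op 1: insert owl -> sets bits 1 9 14 -> bits=010000000100001
Op 2: insert cow -> sets bits 0 3 9 -> bits=110100000100001
Op 3: query owl -> checks bit1=1, bit9=1, bit14=1 (all 1) -> maybe
Op 4: query hen -> checks bit5=0, bit7=0, bit8=0 (has a 0) -> no
Op 5: query koi -> checks bit3=1, bit6=0, bit12=0 (has a 0) -> no
Op 6: query pig -> checks bit5=0, bit9=1, bit10=0 (has a 0) -> no
Op 7: insert hen -> sets bits 5 7 8 -> bits=110101011100001
Op 8: query hen -> checks bit5=1, bit7=1, bit8=1 (all 1) -> maybe
Query results in order: maybe no no no maybe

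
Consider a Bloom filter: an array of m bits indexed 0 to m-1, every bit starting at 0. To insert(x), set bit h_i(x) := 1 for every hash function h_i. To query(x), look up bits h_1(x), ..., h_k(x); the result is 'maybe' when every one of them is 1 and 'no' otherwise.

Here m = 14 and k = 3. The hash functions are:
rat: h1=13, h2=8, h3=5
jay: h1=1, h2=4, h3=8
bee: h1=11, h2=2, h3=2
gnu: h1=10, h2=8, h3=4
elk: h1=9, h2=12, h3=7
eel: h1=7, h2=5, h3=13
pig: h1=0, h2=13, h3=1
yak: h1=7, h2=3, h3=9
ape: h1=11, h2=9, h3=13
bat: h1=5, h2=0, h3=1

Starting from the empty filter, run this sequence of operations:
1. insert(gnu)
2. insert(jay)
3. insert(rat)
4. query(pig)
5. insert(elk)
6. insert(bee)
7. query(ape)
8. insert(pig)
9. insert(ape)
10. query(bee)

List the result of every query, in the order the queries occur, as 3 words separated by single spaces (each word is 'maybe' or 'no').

Start: bits=00000000000000
Op 1: insert gnu -> sets bits 4 8 10 -> bits=00001000101000
Op 2: insert jay -> sets bits 1 4 8 -> bits=01001000101000
Op 3: insert rat -> sets bits 5 8 13 -> bits=01001100101001
Op 4: query pig -> checks bit0=0, bit1=1, bit13=1 (has a 0) -> no
Op 5: insert elk -> sets bits 7 9 12 -> bits=01001101111011
Op 6: insert bee -> sets bits 2 11 -> bits=01101101111111
Op 7: query ape -> checks bit9=1, bit11=1, bit13=1 (all 1) -> maybe
Op 8: insert pig -> sets bits 0 1 13 -> bits=11101101111111
Op 9: insert ape -> sets bits 9 11 13 -> bits=11101101111111
Op 10: query bee -> checks bit2=1, bit11=1 (all 1) -> maybe
Query results in order: no maybe maybe

Answer: no maybe maybe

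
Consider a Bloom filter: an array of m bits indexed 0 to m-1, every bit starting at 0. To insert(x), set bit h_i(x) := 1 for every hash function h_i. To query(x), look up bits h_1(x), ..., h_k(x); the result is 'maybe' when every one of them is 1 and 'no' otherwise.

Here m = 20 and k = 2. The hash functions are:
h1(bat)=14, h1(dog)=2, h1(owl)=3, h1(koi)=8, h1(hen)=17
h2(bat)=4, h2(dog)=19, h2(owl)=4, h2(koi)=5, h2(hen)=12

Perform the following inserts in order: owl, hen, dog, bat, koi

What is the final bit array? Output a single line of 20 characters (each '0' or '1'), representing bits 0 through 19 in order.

Start: bits=00000000000000000000
After insert 'owl': sets bits 3 4 -> bits=00011000000000000000
After insert 'hen': sets bits 12 17 -> bits=00011000000010000100
After insert 'dog': sets bits 2 19 -> bits=00111000000010000101
After insert 'bat': sets bits 4 14 -> bits=00111000000010100101
After insert 'koi': sets bits 5 8 -> bits=00111100100010100101

Answer: 00111100100010100101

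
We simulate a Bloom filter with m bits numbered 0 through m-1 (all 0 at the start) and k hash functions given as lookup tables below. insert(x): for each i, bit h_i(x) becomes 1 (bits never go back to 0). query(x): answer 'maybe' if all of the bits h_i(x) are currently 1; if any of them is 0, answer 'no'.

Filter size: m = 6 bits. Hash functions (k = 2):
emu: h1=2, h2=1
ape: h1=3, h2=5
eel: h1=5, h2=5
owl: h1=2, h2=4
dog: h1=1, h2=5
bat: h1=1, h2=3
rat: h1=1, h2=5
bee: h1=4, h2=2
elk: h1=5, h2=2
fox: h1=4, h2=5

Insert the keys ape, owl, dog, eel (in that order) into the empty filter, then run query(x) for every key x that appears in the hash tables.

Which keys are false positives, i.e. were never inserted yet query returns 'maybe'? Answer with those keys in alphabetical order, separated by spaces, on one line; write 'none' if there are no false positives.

Answer: bat bee elk emu fox rat

Derivation:
Start: bits=000000
After insert 'ape': sets bits 3 5 -> bits=000101
After insert 'owl': sets bits 2 4 -> bits=001111
After insert 'dog': sets bits 1 5 -> bits=011111
After insert 'eel': sets bits 5 -> bits=011111
Not inserted: bat bee elk emu fox rat — query each against bits=011111:
query bat: checks bit1=1, bit3=1 (all 1) -> maybe => FALSE POSITIVE
query bee: checks bit2=1, bit4=1 (all 1) -> maybe => FALSE POSITIVE
query elk: checks bit2=1, bit5=1 (all 1) -> maybe => FALSE POSITIVE
query emu: checks bit1=1, bit2=1 (all 1) -> maybe => FALSE POSITIVE
query fox: checks bit4=1, bit5=1 (all 1) -> maybe => FALSE POSITIVE
query rat: checks bit1=1, bit5=1 (all 1) -> maybe => FALSE POSITIVE
False positives (alphabetical): bat bee elk emu fox rat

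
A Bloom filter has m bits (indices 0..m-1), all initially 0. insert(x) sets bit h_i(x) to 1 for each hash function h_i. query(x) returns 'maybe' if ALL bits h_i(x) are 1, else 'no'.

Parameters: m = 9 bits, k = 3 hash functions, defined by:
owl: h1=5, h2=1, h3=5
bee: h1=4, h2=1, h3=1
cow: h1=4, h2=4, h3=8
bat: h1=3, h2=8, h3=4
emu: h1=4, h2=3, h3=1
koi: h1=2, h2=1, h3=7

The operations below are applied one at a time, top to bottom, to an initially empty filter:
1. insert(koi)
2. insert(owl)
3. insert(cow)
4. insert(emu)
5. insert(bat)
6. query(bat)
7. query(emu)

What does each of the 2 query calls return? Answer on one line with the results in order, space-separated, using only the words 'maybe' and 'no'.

Answer: maybe maybe

Derivation:
Start: bits=000000000
Op 1: insert koi -> sets bits 1 2 7 -> bits=011000010
Op 2: insert owl -> sets bits 1 5 -> bits=011001010
Op 3: insert cow -> sets bits 4 8 -> bits=011011011
Op 4: insert emu -> sets bits 1 3 4 -> bits=011111011
Op 5: insert bat -> sets bits 3 4 8 -> bits=011111011
Op 6: query bat -> checks bit3=1, bit4=1, bit8=1 (all 1) -> maybe
Op 7: query emu -> checks bit1=1, bit3=1, bit4=1 (all 1) -> maybe
Query results in order: maybe maybe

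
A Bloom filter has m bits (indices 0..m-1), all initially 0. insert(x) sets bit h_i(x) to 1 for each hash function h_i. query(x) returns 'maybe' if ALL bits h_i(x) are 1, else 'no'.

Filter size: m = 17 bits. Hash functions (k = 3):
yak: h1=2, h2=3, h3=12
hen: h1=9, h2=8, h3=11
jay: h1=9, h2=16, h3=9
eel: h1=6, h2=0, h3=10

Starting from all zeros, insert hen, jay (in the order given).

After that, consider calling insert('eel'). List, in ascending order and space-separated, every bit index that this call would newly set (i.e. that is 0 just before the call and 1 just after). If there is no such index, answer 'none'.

Start: bits=00000000000000000
After insert 'hen': sets bits 8 9 11 -> bits=00000000110100000
After insert 'jay': sets bits 9 16 -> bits=00000000110100001
insert 'eel' would touch bits 0 6 10; currently bit0=0, bit6=0, bit10=0
Bits that are 0 among those (would change 0->1): 0 6 10

Answer: 0 6 10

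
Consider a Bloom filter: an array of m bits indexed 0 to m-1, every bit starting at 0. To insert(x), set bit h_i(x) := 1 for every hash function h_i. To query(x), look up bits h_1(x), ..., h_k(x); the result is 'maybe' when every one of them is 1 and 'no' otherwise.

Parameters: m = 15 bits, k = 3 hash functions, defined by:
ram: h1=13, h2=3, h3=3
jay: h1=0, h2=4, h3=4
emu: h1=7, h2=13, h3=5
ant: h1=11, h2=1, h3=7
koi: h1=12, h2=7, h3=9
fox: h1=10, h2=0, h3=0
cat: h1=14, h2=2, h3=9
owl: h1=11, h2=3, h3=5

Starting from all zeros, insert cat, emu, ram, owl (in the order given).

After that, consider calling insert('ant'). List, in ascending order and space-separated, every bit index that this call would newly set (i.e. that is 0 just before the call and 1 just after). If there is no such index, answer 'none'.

Answer: 1

Derivation:
Start: bits=000000000000000
After insert 'cat': sets bits 2 9 14 -> bits=001000000100001
After insert 'emu': sets bits 5 7 13 -> bits=001001010100011
After insert 'ram': sets bits 3 13 -> bits=001101010100011
After insert 'owl': sets bits 3 5 11 -> bits=001101010101011
insert 'ant' would touch bits 1 7 11; currently bit1=0, bit7=1, bit11=1
Bits that are 0 among those (would change 0->1): 1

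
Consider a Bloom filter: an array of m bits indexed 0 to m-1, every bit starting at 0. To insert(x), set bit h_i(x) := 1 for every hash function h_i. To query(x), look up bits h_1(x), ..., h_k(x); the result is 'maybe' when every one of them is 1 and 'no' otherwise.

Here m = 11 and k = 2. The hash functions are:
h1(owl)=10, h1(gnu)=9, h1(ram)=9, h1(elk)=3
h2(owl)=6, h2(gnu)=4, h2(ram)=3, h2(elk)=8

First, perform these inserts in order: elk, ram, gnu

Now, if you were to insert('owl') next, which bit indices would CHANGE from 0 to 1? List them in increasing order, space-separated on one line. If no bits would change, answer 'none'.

Answer: 6 10

Derivation:
Start: bits=00000000000
After insert 'elk': sets bits 3 8 -> bits=00010000100
After insert 'ram': sets bits 3 9 -> bits=00010000110
After insert 'gnu': sets bits 4 9 -> bits=00011000110
insert 'owl' would touch bits 6 10; currently bit6=0, bit10=0
Bits that are 0 among those (would change 0->1): 6 10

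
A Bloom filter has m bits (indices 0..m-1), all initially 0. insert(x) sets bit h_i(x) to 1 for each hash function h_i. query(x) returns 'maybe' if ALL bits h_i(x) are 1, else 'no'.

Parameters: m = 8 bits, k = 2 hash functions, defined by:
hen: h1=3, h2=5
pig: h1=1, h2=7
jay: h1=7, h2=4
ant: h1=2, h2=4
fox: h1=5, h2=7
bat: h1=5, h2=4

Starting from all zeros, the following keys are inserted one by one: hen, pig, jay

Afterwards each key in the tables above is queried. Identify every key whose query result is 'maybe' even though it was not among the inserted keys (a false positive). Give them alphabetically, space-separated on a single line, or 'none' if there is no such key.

Start: bits=00000000
After insert 'hen': sets bits 3 5 -> bits=00010100
After insert 'pig': sets bits 1 7 -> bits=01010101
After insert 'jay': sets bits 4 7 -> bits=01011101
Not inserted: ant bat fox — query each against bits=01011101:
query ant: checks bit2=0, bit4=1 (has a 0) -> no => not a false positive
query bat: checks bit4=1, bit5=1 (all 1) -> maybe => FALSE POSITIVE
query fox: checks bit5=1, bit7=1 (all 1) -> maybe => FALSE POSITIVE
False positives (alphabetical): bat fox

Answer: bat fox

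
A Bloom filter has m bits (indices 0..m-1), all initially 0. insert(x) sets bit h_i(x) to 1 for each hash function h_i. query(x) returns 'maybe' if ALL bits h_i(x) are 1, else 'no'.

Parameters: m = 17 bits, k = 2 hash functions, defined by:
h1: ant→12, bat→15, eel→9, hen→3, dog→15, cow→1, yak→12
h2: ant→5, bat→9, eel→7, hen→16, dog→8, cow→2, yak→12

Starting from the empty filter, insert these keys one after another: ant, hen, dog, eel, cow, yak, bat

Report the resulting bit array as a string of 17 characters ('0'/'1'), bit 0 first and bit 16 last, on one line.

Start: bits=00000000000000000
After insert 'ant': sets bits 5 12 -> bits=00000100000010000
After insert 'hen': sets bits 3 16 -> bits=00010100000010001
After insert 'dog': sets bits 8 15 -> bits=00010100100010011
After insert 'eel': sets bits 7 9 -> bits=00010101110010011
After insert 'cow': sets bits 1 2 -> bits=01110101110010011
After insert 'yak': sets bits 12 -> bits=01110101110010011
After insert 'bat': sets bits 9 15 -> bits=01110101110010011

Answer: 01110101110010011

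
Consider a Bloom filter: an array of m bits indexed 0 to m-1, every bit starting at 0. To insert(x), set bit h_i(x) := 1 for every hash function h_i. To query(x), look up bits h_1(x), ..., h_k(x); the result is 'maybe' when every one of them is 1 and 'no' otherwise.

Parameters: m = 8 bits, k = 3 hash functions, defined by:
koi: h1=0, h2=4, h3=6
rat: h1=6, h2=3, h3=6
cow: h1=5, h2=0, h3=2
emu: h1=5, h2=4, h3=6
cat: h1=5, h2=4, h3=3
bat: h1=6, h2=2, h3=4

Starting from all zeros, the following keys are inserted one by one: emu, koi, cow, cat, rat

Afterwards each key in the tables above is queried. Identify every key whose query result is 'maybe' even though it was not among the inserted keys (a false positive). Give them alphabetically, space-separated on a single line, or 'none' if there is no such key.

Answer: bat

Derivation:
Start: bits=00000000
After insert 'emu': sets bits 4 5 6 -> bits=00001110
After insert 'koi': sets bits 0 4 6 -> bits=10001110
After insert 'cow': sets bits 0 2 5 -> bits=10101110
After insert 'cat': sets bits 3 4 5 -> bits=10111110
After insert 'rat': sets bits 3 6 -> bits=10111110
Not inserted: bat — query each against bits=10111110:
query bat: checks bit2=1, bit4=1, bit6=1 (all 1) -> maybe => FALSE POSITIVE
False positives (alphabetical): bat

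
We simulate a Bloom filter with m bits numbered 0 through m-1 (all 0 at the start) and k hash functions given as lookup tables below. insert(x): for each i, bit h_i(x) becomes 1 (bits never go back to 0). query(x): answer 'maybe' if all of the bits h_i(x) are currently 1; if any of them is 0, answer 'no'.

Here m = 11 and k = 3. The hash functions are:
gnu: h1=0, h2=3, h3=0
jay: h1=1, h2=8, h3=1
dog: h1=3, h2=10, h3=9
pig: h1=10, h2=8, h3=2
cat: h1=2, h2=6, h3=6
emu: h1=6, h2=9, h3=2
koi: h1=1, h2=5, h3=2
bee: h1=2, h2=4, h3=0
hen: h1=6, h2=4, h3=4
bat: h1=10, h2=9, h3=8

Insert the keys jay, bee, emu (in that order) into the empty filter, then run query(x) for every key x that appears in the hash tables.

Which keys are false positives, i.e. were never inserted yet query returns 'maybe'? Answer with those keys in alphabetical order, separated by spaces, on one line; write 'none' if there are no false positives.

Answer: cat hen

Derivation:
Start: bits=00000000000
After insert 'jay': sets bits 1 8 -> bits=01000000100
After insert 'bee': sets bits 0 2 4 -> bits=11101000100
After insert 'emu': sets bits 2 6 9 -> bits=11101010110
Not inserted: bat cat dog gnu hen koi pig — query each against bits=11101010110:
query bat: checks bit8=1, bit9=1, bit10=0 (has a 0) -> no => not a false positive
query cat: checks bit2=1, bit6=1 (all 1) -> maybe => FALSE POSITIVE
query dog: checks bit3=0, bit9=1, bit10=0 (has a 0) -> no => not a false positive
query gnu: checks bit0=1, bit3=0 (has a 0) -> no => not a false positive
query hen: checks bit4=1, bit6=1 (all 1) -> maybe => FALSE POSITIVE
query koi: checks bit1=1, bit2=1, bit5=0 (has a 0) -> no => not a false positive
query pig: checks bit2=1, bit8=1, bit10=0 (has a 0) -> no => not a false positive
False positives (alphabetical): cat hen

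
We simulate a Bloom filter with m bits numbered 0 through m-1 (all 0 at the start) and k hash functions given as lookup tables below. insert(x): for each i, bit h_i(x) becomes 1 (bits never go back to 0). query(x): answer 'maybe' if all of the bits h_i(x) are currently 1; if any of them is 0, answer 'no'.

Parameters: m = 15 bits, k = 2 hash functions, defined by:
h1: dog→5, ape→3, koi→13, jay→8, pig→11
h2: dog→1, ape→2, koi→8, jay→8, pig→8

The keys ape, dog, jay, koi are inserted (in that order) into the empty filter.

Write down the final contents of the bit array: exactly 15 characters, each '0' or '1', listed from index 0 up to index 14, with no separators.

Answer: 011101001000010

Derivation:
Start: bits=000000000000000
After insert 'ape': sets bits 2 3 -> bits=001100000000000
After insert 'dog': sets bits 1 5 -> bits=011101000000000
After insert 'jay': sets bits 8 -> bits=011101001000000
After insert 'koi': sets bits 8 13 -> bits=011101001000010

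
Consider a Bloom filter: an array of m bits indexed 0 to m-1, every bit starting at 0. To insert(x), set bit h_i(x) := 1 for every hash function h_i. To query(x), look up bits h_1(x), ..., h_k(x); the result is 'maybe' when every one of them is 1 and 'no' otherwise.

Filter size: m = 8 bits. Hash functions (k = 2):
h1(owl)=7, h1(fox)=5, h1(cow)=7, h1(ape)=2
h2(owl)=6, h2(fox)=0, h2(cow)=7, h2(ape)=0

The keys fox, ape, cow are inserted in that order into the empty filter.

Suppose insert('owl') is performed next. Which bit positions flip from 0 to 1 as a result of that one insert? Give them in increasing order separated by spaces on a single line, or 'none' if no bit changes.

Start: bits=00000000
After insert 'fox': sets bits 0 5 -> bits=10000100
After insert 'ape': sets bits 0 2 -> bits=10100100
After insert 'cow': sets bits 7 -> bits=10100101
insert 'owl' would touch bits 6 7; currently bit6=0, bit7=1
Bits that are 0 among those (would change 0->1): 6

Answer: 6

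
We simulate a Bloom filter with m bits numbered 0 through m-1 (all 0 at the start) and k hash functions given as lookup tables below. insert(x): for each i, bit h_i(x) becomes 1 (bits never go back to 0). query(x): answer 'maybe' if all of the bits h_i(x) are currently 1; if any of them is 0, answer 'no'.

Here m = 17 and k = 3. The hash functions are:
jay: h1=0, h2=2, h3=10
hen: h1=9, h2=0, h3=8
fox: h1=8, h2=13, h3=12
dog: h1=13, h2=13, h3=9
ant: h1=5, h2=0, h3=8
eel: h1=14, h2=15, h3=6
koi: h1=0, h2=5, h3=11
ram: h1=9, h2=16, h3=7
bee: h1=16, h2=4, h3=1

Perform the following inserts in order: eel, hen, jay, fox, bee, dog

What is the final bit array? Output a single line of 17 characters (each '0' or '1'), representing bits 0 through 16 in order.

Start: bits=00000000000000000
After insert 'eel': sets bits 6 14 15 -> bits=00000010000000110
After insert 'hen': sets bits 0 8 9 -> bits=10000010110000110
After insert 'jay': sets bits 0 2 10 -> bits=10100010111000110
After insert 'fox': sets bits 8 12 13 -> bits=10100010111011110
After insert 'bee': sets bits 1 4 16 -> bits=11101010111011111
After insert 'dog': sets bits 9 13 -> bits=11101010111011111

Answer: 11101010111011111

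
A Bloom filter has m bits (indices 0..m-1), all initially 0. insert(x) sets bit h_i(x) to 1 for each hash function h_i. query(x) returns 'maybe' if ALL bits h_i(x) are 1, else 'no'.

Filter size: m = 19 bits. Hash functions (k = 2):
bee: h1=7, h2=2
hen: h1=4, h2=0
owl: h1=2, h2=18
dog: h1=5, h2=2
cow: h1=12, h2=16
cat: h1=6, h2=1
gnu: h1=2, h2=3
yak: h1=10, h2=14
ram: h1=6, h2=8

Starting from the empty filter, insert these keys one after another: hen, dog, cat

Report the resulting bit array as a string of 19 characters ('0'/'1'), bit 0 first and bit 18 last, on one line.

Start: bits=0000000000000000000
After insert 'hen': sets bits 0 4 -> bits=1000100000000000000
After insert 'dog': sets bits 2 5 -> bits=1010110000000000000
After insert 'cat': sets bits 1 6 -> bits=1110111000000000000

Answer: 1110111000000000000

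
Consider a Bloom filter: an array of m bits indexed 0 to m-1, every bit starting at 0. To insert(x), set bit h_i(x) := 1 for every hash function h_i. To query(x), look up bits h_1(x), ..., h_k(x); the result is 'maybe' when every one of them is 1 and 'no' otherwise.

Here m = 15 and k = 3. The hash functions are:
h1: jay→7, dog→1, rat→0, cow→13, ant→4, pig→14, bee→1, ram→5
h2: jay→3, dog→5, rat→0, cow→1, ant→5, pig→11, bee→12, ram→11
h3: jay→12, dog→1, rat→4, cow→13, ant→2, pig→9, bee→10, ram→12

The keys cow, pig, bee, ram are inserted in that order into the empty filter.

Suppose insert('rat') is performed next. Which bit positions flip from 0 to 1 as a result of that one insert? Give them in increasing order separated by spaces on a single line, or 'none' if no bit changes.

Answer: 0 4

Derivation:
Start: bits=000000000000000
After insert 'cow': sets bits 1 13 -> bits=010000000000010
After insert 'pig': sets bits 9 11 14 -> bits=010000000101011
After insert 'bee': sets bits 1 10 12 -> bits=010000000111111
After insert 'ram': sets bits 5 11 12 -> bits=010001000111111
insert 'rat' would touch bits 0 4; currently bit0=0, bit4=0
Bits that are 0 among those (would change 0->1): 0 4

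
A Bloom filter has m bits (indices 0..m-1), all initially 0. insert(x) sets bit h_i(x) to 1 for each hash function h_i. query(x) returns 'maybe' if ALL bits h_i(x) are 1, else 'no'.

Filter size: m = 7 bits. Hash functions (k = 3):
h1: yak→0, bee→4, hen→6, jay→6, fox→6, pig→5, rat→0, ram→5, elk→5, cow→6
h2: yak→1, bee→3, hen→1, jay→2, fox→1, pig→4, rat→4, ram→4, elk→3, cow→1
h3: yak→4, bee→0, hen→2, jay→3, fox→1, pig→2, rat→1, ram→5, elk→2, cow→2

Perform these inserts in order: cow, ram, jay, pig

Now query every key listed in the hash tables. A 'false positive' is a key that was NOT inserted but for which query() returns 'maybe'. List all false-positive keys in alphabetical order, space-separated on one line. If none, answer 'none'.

Start: bits=0000000
After insert 'cow': sets bits 1 2 6 -> bits=0110001
After insert 'ram': sets bits 4 5 -> bits=0110111
After insert 'jay': sets bits 2 3 6 -> bits=0111111
After insert 'pig': sets bits 2 4 5 -> bits=0111111
Not inserted: bee elk fox hen rat yak — query each against bits=0111111:
query bee: checks bit0=0, bit3=1, bit4=1 (has a 0) -> no => not a false positive
query elk: checks bit2=1, bit3=1, bit5=1 (all 1) -> maybe => FALSE POSITIVE
query fox: checks bit1=1, bit6=1 (all 1) -> maybe => FALSE POSITIVE
query hen: checks bit1=1, bit2=1, bit6=1 (all 1) -> maybe => FALSE POSITIVE
query rat: checks bit0=0, bit1=1, bit4=1 (has a 0) -> no => not a false positive
query yak: checks bit0=0, bit1=1, bit4=1 (has a 0) -> no => not a false positive
False positives (alphabetical): elk fox hen

Answer: elk fox hen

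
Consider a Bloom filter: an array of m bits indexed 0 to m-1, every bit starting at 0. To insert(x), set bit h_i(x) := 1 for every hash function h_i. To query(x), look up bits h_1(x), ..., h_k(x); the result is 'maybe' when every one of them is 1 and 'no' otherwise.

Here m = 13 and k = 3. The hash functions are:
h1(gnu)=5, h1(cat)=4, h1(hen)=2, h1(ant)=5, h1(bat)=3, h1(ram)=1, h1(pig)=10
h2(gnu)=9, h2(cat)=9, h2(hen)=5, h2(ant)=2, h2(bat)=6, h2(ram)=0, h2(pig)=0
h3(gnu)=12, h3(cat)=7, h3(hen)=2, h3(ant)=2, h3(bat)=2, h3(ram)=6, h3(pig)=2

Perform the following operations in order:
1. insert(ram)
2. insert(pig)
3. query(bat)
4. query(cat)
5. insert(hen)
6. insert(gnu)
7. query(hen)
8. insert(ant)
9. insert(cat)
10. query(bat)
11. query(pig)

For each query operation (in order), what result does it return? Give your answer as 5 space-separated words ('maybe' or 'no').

Start: bits=0000000000000
Op 1: insert ram -> sets bits 0 1 6 -> bits=1100001000000
Op 2: insert pig -> sets bits 0 2 10 -> bits=1110001000100
Op 3: query bat -> checks bit2=1, bit3=0, bit6=1 (has a 0) -> no
Op 4: query cat -> checks bit4=0, bit7=0, bit9=0 (has a 0) -> no
Op 5: insert hen -> sets bits 2 5 -> bits=1110011000100
Op 6: insert gnu -> sets bits 5 9 12 -> bits=1110011001101
Op 7: query hen -> checks bit2=1, bit5=1 (all 1) -> maybe
Op 8: insert ant -> sets bits 2 5 -> bits=1110011001101
Op 9: insert cat -> sets bits 4 7 9 -> bits=1110111101101
Op 10: query bat -> checks bit2=1, bit3=0, bit6=1 (has a 0) -> no
Op 11: query pig -> checks bit0=1, bit2=1, bit10=1 (all 1) -> maybe
Query results in order: no no maybe no maybe

Answer: no no maybe no maybe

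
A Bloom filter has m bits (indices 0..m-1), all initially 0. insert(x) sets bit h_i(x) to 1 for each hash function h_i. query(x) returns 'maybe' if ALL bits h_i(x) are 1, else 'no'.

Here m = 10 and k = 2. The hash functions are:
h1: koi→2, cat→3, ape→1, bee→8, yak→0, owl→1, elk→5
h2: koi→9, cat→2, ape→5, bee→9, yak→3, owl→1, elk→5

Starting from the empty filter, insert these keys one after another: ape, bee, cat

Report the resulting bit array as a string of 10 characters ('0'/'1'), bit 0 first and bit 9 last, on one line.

Start: bits=0000000000
After insert 'ape': sets bits 1 5 -> bits=0100010000
After insert 'bee': sets bits 8 9 -> bits=0100010011
After insert 'cat': sets bits 2 3 -> bits=0111010011

Answer: 0111010011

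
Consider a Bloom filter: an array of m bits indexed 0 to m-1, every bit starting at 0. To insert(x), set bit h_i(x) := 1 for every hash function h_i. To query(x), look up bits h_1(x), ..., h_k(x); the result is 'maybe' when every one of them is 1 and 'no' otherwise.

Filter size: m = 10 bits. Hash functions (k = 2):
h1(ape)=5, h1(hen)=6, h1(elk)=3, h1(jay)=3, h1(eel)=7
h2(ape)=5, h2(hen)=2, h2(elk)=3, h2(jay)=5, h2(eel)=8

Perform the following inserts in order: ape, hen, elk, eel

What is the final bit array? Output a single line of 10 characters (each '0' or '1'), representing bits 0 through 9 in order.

Start: bits=0000000000
After insert 'ape': sets bits 5 -> bits=0000010000
After insert 'hen': sets bits 2 6 -> bits=0010011000
After insert 'elk': sets bits 3 -> bits=0011011000
After insert 'eel': sets bits 7 8 -> bits=0011011110

Answer: 0011011110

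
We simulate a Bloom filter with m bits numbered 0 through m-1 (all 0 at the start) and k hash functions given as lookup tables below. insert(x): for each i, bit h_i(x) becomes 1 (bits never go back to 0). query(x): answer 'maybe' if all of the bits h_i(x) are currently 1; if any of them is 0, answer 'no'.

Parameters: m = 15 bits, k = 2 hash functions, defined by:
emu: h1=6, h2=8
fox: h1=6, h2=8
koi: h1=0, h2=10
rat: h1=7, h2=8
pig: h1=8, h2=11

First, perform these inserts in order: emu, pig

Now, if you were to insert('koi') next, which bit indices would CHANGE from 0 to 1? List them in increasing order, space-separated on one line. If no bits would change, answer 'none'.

Answer: 0 10

Derivation:
Start: bits=000000000000000
After insert 'emu': sets bits 6 8 -> bits=000000101000000
After insert 'pig': sets bits 8 11 -> bits=000000101001000
insert 'koi' would touch bits 0 10; currently bit0=0, bit10=0
Bits that are 0 among those (would change 0->1): 0 10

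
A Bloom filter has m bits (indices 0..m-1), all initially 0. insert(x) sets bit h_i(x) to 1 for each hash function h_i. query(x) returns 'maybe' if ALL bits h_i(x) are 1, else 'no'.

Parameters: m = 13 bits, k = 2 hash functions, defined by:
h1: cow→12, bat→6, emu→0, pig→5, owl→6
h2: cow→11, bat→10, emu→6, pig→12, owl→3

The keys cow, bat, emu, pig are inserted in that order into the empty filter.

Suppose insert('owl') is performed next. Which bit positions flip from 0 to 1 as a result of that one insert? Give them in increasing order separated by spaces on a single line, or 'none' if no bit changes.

Start: bits=0000000000000
After insert 'cow': sets bits 11 12 -> bits=0000000000011
After insert 'bat': sets bits 6 10 -> bits=0000001000111
After insert 'emu': sets bits 0 6 -> bits=1000001000111
After insert 'pig': sets bits 5 12 -> bits=1000011000111
insert 'owl' would touch bits 3 6; currently bit3=0, bit6=1
Bits that are 0 among those (would change 0->1): 3

Answer: 3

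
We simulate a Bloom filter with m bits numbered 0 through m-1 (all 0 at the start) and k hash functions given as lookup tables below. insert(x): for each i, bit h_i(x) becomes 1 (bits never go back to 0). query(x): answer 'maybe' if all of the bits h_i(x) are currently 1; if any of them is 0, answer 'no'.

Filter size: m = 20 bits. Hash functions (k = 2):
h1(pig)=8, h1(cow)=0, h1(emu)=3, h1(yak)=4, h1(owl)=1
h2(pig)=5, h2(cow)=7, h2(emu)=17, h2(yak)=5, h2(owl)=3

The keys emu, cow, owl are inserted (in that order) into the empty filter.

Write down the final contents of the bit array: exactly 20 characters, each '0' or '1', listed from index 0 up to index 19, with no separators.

Answer: 11010001000000000100

Derivation:
Start: bits=00000000000000000000
After insert 'emu': sets bits 3 17 -> bits=00010000000000000100
After insert 'cow': sets bits 0 7 -> bits=10010001000000000100
After insert 'owl': sets bits 1 3 -> bits=11010001000000000100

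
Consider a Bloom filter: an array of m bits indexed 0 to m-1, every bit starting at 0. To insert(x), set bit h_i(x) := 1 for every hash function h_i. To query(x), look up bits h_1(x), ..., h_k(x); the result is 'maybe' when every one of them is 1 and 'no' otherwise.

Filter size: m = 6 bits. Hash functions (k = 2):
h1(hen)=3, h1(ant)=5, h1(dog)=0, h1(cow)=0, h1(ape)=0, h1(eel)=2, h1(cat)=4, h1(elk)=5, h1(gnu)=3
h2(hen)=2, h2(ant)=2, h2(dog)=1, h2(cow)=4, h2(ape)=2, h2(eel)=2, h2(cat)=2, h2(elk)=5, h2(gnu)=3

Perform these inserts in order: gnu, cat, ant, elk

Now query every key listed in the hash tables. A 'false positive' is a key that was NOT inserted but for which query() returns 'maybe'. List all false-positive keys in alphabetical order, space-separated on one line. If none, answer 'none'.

Start: bits=000000
After insert 'gnu': sets bits 3 -> bits=000100
After insert 'cat': sets bits 2 4 -> bits=001110
After insert 'ant': sets bits 2 5 -> bits=001111
After insert 'elk': sets bits 5 -> bits=001111
Not inserted: ape cow dog eel hen — query each against bits=001111:
query ape: checks bit0=0, bit2=1 (has a 0) -> no => not a false positive
query cow: checks bit0=0, bit4=1 (has a 0) -> no => not a false positive
query dog: checks bit0=0, bit1=0 (has a 0) -> no => not a false positive
query eel: checks bit2=1 (all 1) -> maybe => FALSE POSITIVE
query hen: checks bit2=1, bit3=1 (all 1) -> maybe => FALSE POSITIVE
False positives (alphabetical): eel hen

Answer: eel hen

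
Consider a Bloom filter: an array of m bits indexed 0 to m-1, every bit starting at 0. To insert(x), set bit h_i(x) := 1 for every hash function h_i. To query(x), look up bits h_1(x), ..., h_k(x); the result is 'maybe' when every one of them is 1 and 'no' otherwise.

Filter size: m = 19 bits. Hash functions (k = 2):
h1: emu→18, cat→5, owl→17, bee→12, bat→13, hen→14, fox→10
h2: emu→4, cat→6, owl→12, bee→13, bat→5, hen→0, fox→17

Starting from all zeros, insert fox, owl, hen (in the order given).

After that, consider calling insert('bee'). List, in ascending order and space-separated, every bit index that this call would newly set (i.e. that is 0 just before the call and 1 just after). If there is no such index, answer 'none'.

Start: bits=0000000000000000000
After insert 'fox': sets bits 10 17 -> bits=0000000000100000010
After insert 'owl': sets bits 12 17 -> bits=0000000000101000010
After insert 'hen': sets bits 0 14 -> bits=1000000000101010010
insert 'bee' would touch bits 12 13; currently bit12=1, bit13=0
Bits that are 0 among those (would change 0->1): 13

Answer: 13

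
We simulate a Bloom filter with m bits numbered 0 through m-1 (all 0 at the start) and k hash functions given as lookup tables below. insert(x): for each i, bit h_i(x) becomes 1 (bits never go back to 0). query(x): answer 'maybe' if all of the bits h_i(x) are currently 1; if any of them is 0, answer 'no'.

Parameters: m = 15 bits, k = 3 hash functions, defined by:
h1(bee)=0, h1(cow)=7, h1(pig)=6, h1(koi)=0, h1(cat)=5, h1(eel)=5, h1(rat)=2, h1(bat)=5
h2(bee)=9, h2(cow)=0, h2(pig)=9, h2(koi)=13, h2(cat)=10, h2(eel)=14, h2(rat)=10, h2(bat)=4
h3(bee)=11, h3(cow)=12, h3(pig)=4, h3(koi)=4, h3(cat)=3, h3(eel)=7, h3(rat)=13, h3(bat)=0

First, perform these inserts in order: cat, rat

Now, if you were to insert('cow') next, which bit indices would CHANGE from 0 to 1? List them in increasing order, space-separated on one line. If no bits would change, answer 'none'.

Answer: 0 7 12

Derivation:
Start: bits=000000000000000
After insert 'cat': sets bits 3 5 10 -> bits=000101000010000
After insert 'rat': sets bits 2 10 13 -> bits=001101000010010
insert 'cow' would touch bits 0 7 12; currently bit0=0, bit7=0, bit12=0
Bits that are 0 among those (would change 0->1): 0 7 12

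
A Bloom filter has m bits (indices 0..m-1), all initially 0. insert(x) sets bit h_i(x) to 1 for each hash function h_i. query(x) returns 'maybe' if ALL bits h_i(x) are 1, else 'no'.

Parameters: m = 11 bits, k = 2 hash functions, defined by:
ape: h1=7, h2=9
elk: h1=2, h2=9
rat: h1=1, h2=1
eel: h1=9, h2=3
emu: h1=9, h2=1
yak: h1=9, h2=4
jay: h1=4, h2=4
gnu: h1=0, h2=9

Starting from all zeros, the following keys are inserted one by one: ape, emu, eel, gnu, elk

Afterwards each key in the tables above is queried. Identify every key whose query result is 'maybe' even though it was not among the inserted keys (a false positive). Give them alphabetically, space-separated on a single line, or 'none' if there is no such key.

Start: bits=00000000000
After insert 'ape': sets bits 7 9 -> bits=00000001010
After insert 'emu': sets bits 1 9 -> bits=01000001010
After insert 'eel': sets bits 3 9 -> bits=01010001010
After insert 'gnu': sets bits 0 9 -> bits=11010001010
After insert 'elk': sets bits 2 9 -> bits=11110001010
Not inserted: jay rat yak — query each against bits=11110001010:
query jay: checks bit4=0 (has a 0) -> no => not a false positive
query rat: checks bit1=1 (all 1) -> maybe => FALSE POSITIVE
query yak: checks bit4=0, bit9=1 (has a 0) -> no => not a false positive
False positives (alphabetical): rat

Answer: rat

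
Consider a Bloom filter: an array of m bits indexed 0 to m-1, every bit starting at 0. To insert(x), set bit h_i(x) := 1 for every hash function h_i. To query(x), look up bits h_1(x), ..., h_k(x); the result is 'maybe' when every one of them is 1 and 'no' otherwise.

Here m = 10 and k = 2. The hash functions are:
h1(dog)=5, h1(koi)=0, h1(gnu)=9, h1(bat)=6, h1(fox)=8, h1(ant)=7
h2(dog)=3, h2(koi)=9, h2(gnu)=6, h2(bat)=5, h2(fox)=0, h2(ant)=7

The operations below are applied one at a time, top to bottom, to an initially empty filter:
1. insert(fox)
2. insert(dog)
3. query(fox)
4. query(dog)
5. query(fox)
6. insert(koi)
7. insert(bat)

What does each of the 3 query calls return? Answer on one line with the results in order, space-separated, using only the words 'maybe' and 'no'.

Answer: maybe maybe maybe

Derivation:
Start: bits=0000000000
Op 1: insert fox -> sets bits 0 8 -> bits=1000000010
Op 2: insert dog -> sets bits 3 5 -> bits=1001010010
Op 3: query fox -> checks bit0=1, bit8=1 (all 1) -> maybe
Op 4: query dog -> checks bit3=1, bit5=1 (all 1) -> maybe
Op 5: query fox -> checks bit0=1, bit8=1 (all 1) -> maybe
Op 6: insert koi -> sets bits 0 9 -> bits=1001010011
Op 7: insert bat -> sets bits 5 6 -> bits=1001011011
Query results in order: maybe maybe maybe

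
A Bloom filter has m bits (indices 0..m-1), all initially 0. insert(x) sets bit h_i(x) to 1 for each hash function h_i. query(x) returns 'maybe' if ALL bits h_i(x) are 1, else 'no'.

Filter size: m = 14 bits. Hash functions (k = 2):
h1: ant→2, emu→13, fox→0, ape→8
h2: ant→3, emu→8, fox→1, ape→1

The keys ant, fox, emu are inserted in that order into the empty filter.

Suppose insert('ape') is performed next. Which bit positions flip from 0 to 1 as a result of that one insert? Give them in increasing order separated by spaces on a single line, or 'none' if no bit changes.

Start: bits=00000000000000
After insert 'ant': sets bits 2 3 -> bits=00110000000000
After insert 'fox': sets bits 0 1 -> bits=11110000000000
After insert 'emu': sets bits 8 13 -> bits=11110000100001
insert 'ape' would touch bits 1 8; currently bit1=1, bit8=1
Bits that are 0 among those (would change 0->1): none

Answer: none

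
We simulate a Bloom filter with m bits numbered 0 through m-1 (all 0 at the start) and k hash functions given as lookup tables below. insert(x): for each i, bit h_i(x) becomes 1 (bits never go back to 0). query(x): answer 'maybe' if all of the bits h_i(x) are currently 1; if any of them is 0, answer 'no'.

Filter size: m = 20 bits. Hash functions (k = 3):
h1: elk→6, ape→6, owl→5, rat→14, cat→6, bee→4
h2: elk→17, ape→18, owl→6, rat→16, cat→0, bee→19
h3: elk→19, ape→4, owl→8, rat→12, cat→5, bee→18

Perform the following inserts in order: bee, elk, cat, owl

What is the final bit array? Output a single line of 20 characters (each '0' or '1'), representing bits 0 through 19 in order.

Start: bits=00000000000000000000
After insert 'bee': sets bits 4 18 19 -> bits=00001000000000000011
After insert 'elk': sets bits 6 17 19 -> bits=00001010000000000111
After insert 'cat': sets bits 0 5 6 -> bits=10001110000000000111
After insert 'owl': sets bits 5 6 8 -> bits=10001110100000000111

Answer: 10001110100000000111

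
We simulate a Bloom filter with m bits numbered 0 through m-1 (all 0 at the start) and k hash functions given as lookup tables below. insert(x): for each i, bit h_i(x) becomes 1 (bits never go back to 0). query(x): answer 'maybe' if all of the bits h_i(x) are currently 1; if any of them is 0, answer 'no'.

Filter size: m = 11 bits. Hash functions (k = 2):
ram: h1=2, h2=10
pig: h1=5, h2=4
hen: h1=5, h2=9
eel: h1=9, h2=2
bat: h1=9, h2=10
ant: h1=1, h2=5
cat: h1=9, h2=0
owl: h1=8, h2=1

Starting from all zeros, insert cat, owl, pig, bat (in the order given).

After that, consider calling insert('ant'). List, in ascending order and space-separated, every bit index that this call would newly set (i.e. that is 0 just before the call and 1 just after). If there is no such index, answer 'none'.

Answer: none

Derivation:
Start: bits=00000000000
After insert 'cat': sets bits 0 9 -> bits=10000000010
After insert 'owl': sets bits 1 8 -> bits=11000000110
After insert 'pig': sets bits 4 5 -> bits=11001100110
After insert 'bat': sets bits 9 10 -> bits=11001100111
insert 'ant' would touch bits 1 5; currently bit1=1, bit5=1
Bits that are 0 among those (would change 0->1): none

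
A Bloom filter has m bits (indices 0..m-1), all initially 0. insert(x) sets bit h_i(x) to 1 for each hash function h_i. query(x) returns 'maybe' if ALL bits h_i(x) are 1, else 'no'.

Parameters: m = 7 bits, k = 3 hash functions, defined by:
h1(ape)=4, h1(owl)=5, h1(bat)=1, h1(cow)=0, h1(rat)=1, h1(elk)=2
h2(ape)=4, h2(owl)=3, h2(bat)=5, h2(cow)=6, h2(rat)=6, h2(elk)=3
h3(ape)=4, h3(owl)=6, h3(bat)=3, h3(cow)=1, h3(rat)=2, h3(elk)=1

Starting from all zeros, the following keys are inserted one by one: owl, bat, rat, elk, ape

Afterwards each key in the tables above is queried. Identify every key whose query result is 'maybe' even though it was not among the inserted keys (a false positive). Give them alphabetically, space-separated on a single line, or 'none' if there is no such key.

Start: bits=0000000
After insert 'owl': sets bits 3 5 6 -> bits=0001011
After insert 'bat': sets bits 1 3 5 -> bits=0101011
After insert 'rat': sets bits 1 2 6 -> bits=0111011
After insert 'elk': sets bits 1 2 3 -> bits=0111011
After insert 'ape': sets bits 4 -> bits=0111111
Not inserted: cow — query each against bits=0111111:
query cow: checks bit0=0, bit1=1, bit6=1 (has a 0) -> no => not a false positive
False positives (alphabetical): none

Answer: none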